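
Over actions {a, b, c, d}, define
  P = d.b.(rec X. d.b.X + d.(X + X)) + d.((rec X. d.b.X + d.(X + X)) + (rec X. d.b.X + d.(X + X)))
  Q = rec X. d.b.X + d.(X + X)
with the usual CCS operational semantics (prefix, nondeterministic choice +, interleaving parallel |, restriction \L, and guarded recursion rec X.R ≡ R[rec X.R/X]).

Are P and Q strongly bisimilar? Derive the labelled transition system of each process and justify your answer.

YES

LTS(P): 4 reachable states
  u0 = d.b.(rec X. d.b.X + d.(X + X)) + d.((rec X. d.b.X + d.(X + X)) + (rec X. d.b.X + d.(X + X))) :: -d-> u1, -d-> u2
  u1 = (rec X. d.b.X + d.(X + X)) + (rec X. d.b.X + d.(X + X)) :: -d-> u1, -d-> u2
  u2 = b.(rec X. d.b.X + d.(X + X)) :: -b-> u3
  u3 = rec X. d.b.X + d.(X + X) :: -d-> u1, -d-> u2
LTS(Q): 3 reachable states
  v0 = rec X. d.b.X + d.(X + X) :: -d-> v1, -d-> v2
  v1 = (rec X. d.b.X + d.(X + X)) + (rec X. d.b.X + d.(X + X)) :: -d-> v1, -d-> v2
  v2 = b.(rec X. d.b.X + d.(X + X)) :: -b-> v0
Coarsest stable partition (strong bisimilarity classes):
  B0 = {u0, u1, u3, v0, v1}
  B1 = {u2, v2}
u0 ∈ B0, v0 ∈ B0 → same block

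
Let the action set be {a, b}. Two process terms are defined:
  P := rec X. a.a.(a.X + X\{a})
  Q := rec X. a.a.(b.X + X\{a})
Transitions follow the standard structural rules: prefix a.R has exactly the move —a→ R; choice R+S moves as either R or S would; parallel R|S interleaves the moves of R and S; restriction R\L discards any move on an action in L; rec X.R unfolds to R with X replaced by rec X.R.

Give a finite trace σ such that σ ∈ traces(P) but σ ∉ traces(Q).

Reachable graph of P (3 states):
  u0 = rec X. a.a.(a.X + X\{a}) → -a-> u1
  u1 = a.(a.(rec X. a.a.(a.X + X\{a})) + (rec X. a.a.(a.X + X\{a}))\{a}) → -a-> u2
  u2 = a.(rec X. a.a.(a.X + X\{a})) + (rec X. a.a.(a.X + X\{a}))\{a} → -a-> u0
Reachable graph of Q (3 states):
  v0 = rec X. a.a.(b.X + X\{a}) → -a-> v1
  v1 = a.(b.(rec X. a.a.(b.X + X\{a})) + (rec X. a.a.(b.X + X\{a}))\{a}) → -a-> v2
  v2 = b.(rec X. a.a.(b.X + X\{a})) + (rec X. a.a.(b.X + X\{a}))\{a} → -b-> v0
Trace ⟨aaa⟩ through P, begin at {u0}:
  after a @ step 1: {u1}
  after a @ step 2: {u2}
  after a @ step 3: {u0}
  — P admits the full trace.
Trace ⟨aaa⟩ through Q, begin at {v0}:
  after a @ step 1: {v1}
  after a @ step 2: {v2}
  after a @ step 3: ∅  — Q cannot continue

aaa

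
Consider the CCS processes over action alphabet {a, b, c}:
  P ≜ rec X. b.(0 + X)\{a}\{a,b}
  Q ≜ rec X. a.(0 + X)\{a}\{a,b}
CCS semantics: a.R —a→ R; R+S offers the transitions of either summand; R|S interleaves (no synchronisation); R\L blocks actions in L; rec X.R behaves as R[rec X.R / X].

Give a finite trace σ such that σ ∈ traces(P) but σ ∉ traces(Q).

LTS(P): 2 reachable states
  m0 = rec X. b.(0 + X)\{a}\{a,b} ⊢ =b=> m1
  m1 = (0 + (rec X. b.(0 + X)\{a}\{a,b}))\{a}\{a,b} ⊢ stopped
LTS(Q): 2 reachable states
  n0 = rec X. a.(0 + X)\{a}\{a,b} ⊢ =a=> n1
  n1 = (0 + (rec X. a.(0 + X)\{a}\{a,b}))\{a}\{a,b} ⊢ stopped
Trace ⟨b⟩ through P, begin at {m0}:
  after b @ step 1: {m1}
  P completes σ.
Trace ⟨b⟩ through Q, begin at {n0}:
  after b @ step 1: ∅ (Q stuck)

b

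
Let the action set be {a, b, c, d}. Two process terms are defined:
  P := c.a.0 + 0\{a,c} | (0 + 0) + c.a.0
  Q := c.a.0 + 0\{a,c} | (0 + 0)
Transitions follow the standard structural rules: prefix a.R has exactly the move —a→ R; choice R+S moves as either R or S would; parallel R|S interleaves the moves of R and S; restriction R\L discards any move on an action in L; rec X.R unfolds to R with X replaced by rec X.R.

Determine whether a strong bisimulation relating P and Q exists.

bisimilar

LTS(P): 3 reachable states
  u0 = c.a.0 + 0\{a,c} | (0 + 0) + c.a.0 → -c-> u1
  u1 = a.0 → -a-> u2
  u2 = 0 → (no moves)
LTS(Q): 3 reachable states
  v0 = c.a.0 + 0\{a,c} | (0 + 0) → -c-> v1
  v1 = a.0 → -a-> v2
  v2 = 0 → (no moves)
Bisimilarity quotient blocks:
  B0 = {u0, v0}
  B1 = {u1, v1}
  B2 = {u2, v2}
u0 ∈ B0, v0 ∈ B0 → same block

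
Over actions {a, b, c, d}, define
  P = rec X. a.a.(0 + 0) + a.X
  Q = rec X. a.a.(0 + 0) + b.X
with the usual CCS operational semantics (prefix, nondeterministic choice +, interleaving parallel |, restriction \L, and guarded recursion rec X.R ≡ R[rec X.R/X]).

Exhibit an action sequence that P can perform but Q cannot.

LTS(P): 3 reachable states
  s0 = rec X. a.a.(0 + 0) + a.X ⊢ ··a··> s0, ··a··> s1
  s1 = a.(0 + 0) ⊢ ··a··> s2
  s2 = 0 + 0 ⊢ stopped
LTS(Q): 3 reachable states
  t0 = rec X. a.a.(0 + 0) + b.X ⊢ ··a··> t1, ··b··> t0
  t1 = a.(0 + 0) ⊢ ··a··> t2
  t2 = 0 + 0 ⊢ stopped
Run σ = ⟨aaa⟩ on P: start {s0}
  [1] a ⇒ {s0, s1}
  [2] a ⇒ {s0, s1, s2}
  [3] a ⇒ {s0, s1, s2}
  ✓ P
Run σ = ⟨aaa⟩ on Q: start {t0}
  [1] a ⇒ {t1}
  [2] a ⇒ {t2}
  [3] a ⇒ ∅ (Q stuck)

aaa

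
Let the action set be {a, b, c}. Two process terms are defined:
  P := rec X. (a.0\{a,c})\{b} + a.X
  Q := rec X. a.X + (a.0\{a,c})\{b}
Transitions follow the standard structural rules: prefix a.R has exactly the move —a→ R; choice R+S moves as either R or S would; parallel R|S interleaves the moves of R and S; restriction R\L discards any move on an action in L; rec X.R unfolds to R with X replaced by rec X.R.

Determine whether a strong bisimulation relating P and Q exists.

P ~ Q

Reachable graph of P (2 states):
  s0 = rec X. (a.0\{a,c})\{b} + a.X ⊢ --a--▸ s0, --a--▸ s1
  s1 = 0\{a,c}\{b} ⊢ stopped
Reachable graph of Q (2 states):
  t0 = rec X. a.X + (a.0\{a,c})\{b} ⊢ --a--▸ t0, --a--▸ t1
  t1 = 0\{a,c}\{b} ⊢ stopped
Partition-refinement fixed point:
  B0 = {s0, t0}
  B1 = {s1, t1}
s0 ∈ B0, t0 ∈ B0 → same block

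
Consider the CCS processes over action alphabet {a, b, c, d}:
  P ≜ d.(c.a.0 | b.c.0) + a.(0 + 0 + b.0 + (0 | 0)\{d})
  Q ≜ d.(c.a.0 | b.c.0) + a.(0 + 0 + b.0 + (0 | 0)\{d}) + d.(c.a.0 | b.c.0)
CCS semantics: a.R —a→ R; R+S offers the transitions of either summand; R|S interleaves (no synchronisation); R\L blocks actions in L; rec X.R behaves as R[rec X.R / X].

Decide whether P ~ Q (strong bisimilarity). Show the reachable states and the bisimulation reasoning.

Reachable graph of P (12 states):
  m0 = d.(c.a.0 | b.c.0) + a.(0 + 0 + b.0 + (0 | 0)\{d}) :: ··a··> m1, ··d··> m2
  m1 = 0 + 0 + b.0 + (0 | 0)\{d} :: ··b··> m3
  m2 = c.a.0 | b.c.0 :: ··b··> m4, ··c··> m5
  m3 = 0 :: ∅
  m4 = c.a.0 | c.0 :: ··c··> m6, ··c··> m7
  m5 = a.0 | b.c.0 :: ··a··> m8, ··b··> m6
  m6 = a.0 | c.0 :: ··a··> m9, ··c··> m10
  m7 = c.a.0 | 0 :: ··c··> m10
  m8 = 0 | b.c.0 :: ··b··> m9
  m9 = 0 | c.0 :: ··c··> m11
  m10 = a.0 | 0 :: ··a··> m11
  m11 = 0 | 0 :: ∅
Reachable graph of Q (12 states):
  n0 = d.(c.a.0 | b.c.0) + a.(0 + 0 + b.0 + (0 | 0)\{d}) + d.(c.a.0 | b.c.0) :: ··a··> n1, ··d··> n2
  n1 = 0 + 0 + b.0 + (0 | 0)\{d} :: ··b··> n3
  n2 = c.a.0 | b.c.0 :: ··b··> n4, ··c··> n5
  n3 = 0 :: ∅
  n4 = c.a.0 | c.0 :: ··c··> n6, ··c··> n7
  n5 = a.0 | b.c.0 :: ··a··> n8, ··b··> n6
  n6 = a.0 | c.0 :: ··a··> n9, ··c··> n10
  n7 = c.a.0 | 0 :: ··c··> n10
  n8 = 0 | b.c.0 :: ··b··> n9
  n9 = 0 | c.0 :: ··c··> n11
  n10 = a.0 | 0 :: ··a··> n11
  n11 = 0 | 0 :: ∅
Partition-refinement fixed point:
  B0 = {m0, n0}
  B1 = {m2, n2}
  B2 = {m5, n5}
  B3 = {m6, n6}
  B4 = {m10, n10}
  B5 = {m11, m3, n11, n3}
  B6 = {m9, n9}
  B7 = {m8, n8}
  B8 = {m4, n4}
  B9 = {m7, n7}
  B10 = {m1, n1}
m0 ∈ B0, n0 ∈ B0 → same block

P ~ Q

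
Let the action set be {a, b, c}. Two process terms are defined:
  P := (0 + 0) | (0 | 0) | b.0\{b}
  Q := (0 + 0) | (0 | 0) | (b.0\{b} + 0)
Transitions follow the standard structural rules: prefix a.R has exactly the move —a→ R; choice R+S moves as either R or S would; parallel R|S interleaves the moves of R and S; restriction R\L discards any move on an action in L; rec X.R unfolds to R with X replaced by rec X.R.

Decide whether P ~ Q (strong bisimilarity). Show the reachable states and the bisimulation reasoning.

P's transition system — 2 states:
  u0 = (0 + 0) | (0 | 0) | b.0\{b} → =b=> u1
  u1 = (0 + 0) | (0 | 0) | 0\{b} → stopped
Q's transition system — 2 states:
  v0 = (0 + 0) | (0 | 0) | (b.0\{b} + 0) → =b=> v1
  v1 = (0 + 0) | (0 | 0) | 0\{b} → stopped
Coarsest stable partition (strong bisimilarity classes):
  B0 = {u0, v0}
  B1 = {u1, v1}
u0 ∈ B0, v0 ∈ B0 → same block

YES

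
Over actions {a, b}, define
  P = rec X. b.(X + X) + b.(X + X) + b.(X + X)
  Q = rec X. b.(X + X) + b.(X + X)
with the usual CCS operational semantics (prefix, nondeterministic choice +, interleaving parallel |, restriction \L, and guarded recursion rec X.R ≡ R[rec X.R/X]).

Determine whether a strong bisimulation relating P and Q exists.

LTS(P): 2 reachable states
  s0 = rec X. b.(X + X) + b.(X + X) + b.(X + X) | =b=> s1
  s1 = (rec X. b.(X + X) + b.(X + X) + b.(X + X)) + (rec X. b.(X + X) + b.(X + X) + b.(X + X)) | =b=> s1
LTS(Q): 2 reachable states
  t0 = rec X. b.(X + X) + b.(X + X) | =b=> t1
  t1 = (rec X. b.(X + X) + b.(X + X)) + (rec X. b.(X + X) + b.(X + X)) | =b=> t1
Partition-refinement fixed point:
  B0 = {s0, s1, t0, t1}
s0 ∈ B0, t0 ∈ B0 → same block

bisimilar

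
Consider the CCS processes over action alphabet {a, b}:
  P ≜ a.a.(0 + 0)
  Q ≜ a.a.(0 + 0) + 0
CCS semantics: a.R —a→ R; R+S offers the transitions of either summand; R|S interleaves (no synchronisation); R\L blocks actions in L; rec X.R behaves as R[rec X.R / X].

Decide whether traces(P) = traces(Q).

YES

P's transition system — 3 states:
  m0 = a.a.(0 + 0) ⊢ -a-> m1
  m1 = a.(0 + 0) ⊢ -a-> m2
  m2 = 0 + 0 ⊢ ·
Q's transition system — 3 states:
  n0 = a.a.(0 + 0) + 0 ⊢ -a-> n1
  n1 = a.(0 + 0) ⊢ -a-> n2
  n2 = 0 + 0 ⊢ ·
Partition-refinement fixed point:
  B0 = {m0, n0}
  B1 = {m1, n1}
  B2 = {m2, n2}
m0 ∈ B0, n0 ∈ B0 → same block
Bisimilar ⇒ trace-equivalent.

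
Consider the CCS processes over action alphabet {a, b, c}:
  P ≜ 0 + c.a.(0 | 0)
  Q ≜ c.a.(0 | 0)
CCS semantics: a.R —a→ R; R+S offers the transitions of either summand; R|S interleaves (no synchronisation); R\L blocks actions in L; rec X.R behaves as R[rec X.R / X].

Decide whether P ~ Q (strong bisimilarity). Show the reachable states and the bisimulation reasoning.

P ~ Q

P's transition system — 3 states:
  p0 = 0 + c.a.(0 | 0) :: —c→ p1
  p1 = a.(0 | 0) :: —a→ p2
  p2 = 0 | 0 :: deadlocked
Q's transition system — 3 states:
  q0 = c.a.(0 | 0) :: —c→ q1
  q1 = a.(0 | 0) :: —a→ q2
  q2 = 0 | 0 :: deadlocked
Partition-refinement fixed point:
  B0 = {p0, q0}
  B1 = {p1, q1}
  B2 = {p2, q2}
p0 ∈ B0, q0 ∈ B0 → same block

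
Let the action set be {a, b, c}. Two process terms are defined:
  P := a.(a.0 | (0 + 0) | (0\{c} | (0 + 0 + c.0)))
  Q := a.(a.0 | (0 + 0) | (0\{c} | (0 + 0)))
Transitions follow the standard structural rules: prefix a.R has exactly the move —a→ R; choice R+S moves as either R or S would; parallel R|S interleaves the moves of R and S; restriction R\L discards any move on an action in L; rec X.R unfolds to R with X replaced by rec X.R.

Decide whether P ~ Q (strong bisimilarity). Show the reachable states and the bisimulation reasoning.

NO

LTS(P): 5 reachable states
  u0 = a.(a.0 | (0 + 0) | (0\{c} | (0 + 0 + c.0))) ⊢ =a=> u1
  u1 = a.0 | (0 + 0) | (0\{c} | (0 + 0 + c.0)) ⊢ =a=> u2, =c=> u3
  u2 = 0 | (0 + 0) | (0\{c} | (0 + 0 + c.0)) ⊢ =c=> u4
  u3 = a.0 | (0 + 0) | (0\{c} | 0) ⊢ =a=> u4
  u4 = 0 | (0 + 0) | (0\{c} | 0) ⊢ ∅
LTS(Q): 3 reachable states
  v0 = a.(a.0 | (0 + 0) | (0\{c} | (0 + 0))) ⊢ =a=> v1
  v1 = a.0 | (0 + 0) | (0\{c} | (0 + 0)) ⊢ =a=> v2
  v2 = 0 | (0 + 0) | (0\{c} | (0 + 0)) ⊢ ∅
Partition-refinement fixed point:
  B0 = {u0}
  B1 = {u1}
  B2 = {u3, v1}
  B3 = {u4, v2}
  B4 = {u2}
  B5 = {v0}
u0 ∈ B0, v0 ∈ B5 → different blocks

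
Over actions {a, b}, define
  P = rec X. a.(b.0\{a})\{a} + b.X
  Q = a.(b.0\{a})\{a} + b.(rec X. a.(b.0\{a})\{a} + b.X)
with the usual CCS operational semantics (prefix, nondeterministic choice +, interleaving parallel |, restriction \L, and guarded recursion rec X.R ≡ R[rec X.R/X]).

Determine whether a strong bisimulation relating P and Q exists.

LTS(P): 3 reachable states
  s0 = rec X. a.(b.0\{a})\{a} + b.X | -a-> s1, -b-> s0
  s1 = (b.0\{a})\{a} | -b-> s2
  s2 = 0\{a}\{a} | stopped
LTS(Q): 4 reachable states
  t0 = a.(b.0\{a})\{a} + b.(rec X. a.(b.0\{a})\{a} + b.X) | -a-> t1, -b-> t2
  t1 = (b.0\{a})\{a} | -b-> t3
  t2 = rec X. a.(b.0\{a})\{a} + b.X | -a-> t1, -b-> t2
  t3 = 0\{a}\{a} | stopped
Bisimilarity quotient blocks:
  B0 = {s0, t0, t2}
  B1 = {s1, t1}
  B2 = {s2, t3}
s0 ∈ B0, t0 ∈ B0 → same block

bisimilar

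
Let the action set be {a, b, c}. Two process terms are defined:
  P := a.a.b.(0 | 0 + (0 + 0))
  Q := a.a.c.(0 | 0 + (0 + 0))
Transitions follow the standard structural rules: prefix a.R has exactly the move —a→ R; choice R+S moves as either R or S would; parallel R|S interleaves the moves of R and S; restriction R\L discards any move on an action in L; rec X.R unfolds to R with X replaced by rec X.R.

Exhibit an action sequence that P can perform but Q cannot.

LTS(P): 4 reachable states
  u0 = a.a.b.(0 | 0 + (0 + 0)) has moves —a→ u1
  u1 = a.b.(0 | 0 + (0 + 0)) has moves —a→ u2
  u2 = b.(0 | 0 + (0 + 0)) has moves —b→ u3
  u3 = 0 | 0 + (0 + 0) has moves deadlocked
LTS(Q): 4 reachable states
  v0 = a.a.c.(0 | 0 + (0 + 0)) has moves —a→ v1
  v1 = a.c.(0 | 0 + (0 + 0)) has moves —a→ v2
  v2 = c.(0 | 0 + (0 + 0)) has moves —c→ v3
  v3 = 0 | 0 + (0 + 0) has moves deadlocked
Executing aab from P (initial set {u0}):
  step 1 (a): {u1}
  step 2 (a): {u2}
  step 3 (b): {u3}
  — P admits the full trace.
Executing aab from Q (initial set {v0}):
  step 1 (a): {v1}
  step 2 (a): {v2}
  step 3 (b): ∅ (Q stuck)

aab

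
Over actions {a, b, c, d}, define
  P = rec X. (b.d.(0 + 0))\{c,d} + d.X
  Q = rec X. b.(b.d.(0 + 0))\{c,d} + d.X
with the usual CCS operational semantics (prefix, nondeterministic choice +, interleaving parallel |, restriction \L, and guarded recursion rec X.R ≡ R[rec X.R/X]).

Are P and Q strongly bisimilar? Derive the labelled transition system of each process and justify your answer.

Reachable graph of P (2 states):
  p0 = rec X. (b.d.(0 + 0))\{c,d} + d.X | --b--▸ p1, --d--▸ p0
  p1 = (d.(0 + 0))\{c,d} | (no moves)
Reachable graph of Q (3 states):
  q0 = rec X. b.(b.d.(0 + 0))\{c,d} + d.X | --b--▸ q1, --d--▸ q0
  q1 = (b.d.(0 + 0))\{c,d} | --b--▸ q2
  q2 = (d.(0 + 0))\{c,d} | (no moves)
Bisimilarity quotient blocks:
  B0 = {p0}
  B1 = {p1, q2}
  B2 = {q0}
  B3 = {q1}
p0 ∈ B0, q0 ∈ B2 → different blocks

NO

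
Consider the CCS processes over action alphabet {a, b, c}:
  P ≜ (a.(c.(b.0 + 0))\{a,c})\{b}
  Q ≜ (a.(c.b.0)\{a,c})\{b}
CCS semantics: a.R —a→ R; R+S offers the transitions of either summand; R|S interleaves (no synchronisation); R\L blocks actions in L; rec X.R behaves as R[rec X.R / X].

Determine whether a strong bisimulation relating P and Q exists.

LTS(P): 2 reachable states
  m0 = (a.(c.(b.0 + 0))\{a,c})\{b} ⊢ ··a··> m1
  m1 = (c.(b.0 + 0))\{a,c}\{b} ⊢ ·
LTS(Q): 2 reachable states
  n0 = (a.(c.b.0)\{a,c})\{b} ⊢ ··a··> n1
  n1 = (c.b.0)\{a,c}\{b} ⊢ ·
Bisimilarity quotient blocks:
  B0 = {m0, n0}
  B1 = {m1, n1}
m0 ∈ B0, n0 ∈ B0 → same block

bisimilar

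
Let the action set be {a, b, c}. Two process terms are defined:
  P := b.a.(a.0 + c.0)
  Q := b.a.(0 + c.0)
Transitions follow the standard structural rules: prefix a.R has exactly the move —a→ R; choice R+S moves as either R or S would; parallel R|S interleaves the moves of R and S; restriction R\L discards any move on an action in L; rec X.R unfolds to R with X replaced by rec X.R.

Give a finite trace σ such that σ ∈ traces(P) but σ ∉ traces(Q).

Reachable graph of P (4 states):
  s0 = b.a.(a.0 + c.0) | —b→ s1
  s1 = a.(a.0 + c.0) | —a→ s2
  s2 = a.0 + c.0 | —a→ s3, —c→ s3
  s3 = 0 | stopped
Reachable graph of Q (4 states):
  t0 = b.a.(0 + c.0) | —b→ t1
  t1 = a.(0 + c.0) | —a→ t2
  t2 = 0 + c.0 | —c→ t3
  t3 = 0 | stopped
Executing baa from P (initial set {s0}):
  [1] b ⇒ {s1}
  [2] a ⇒ {s2}
  [3] a ⇒ {s3}
  — P admits the full trace.
Executing baa from Q (initial set {t0}):
  [1] b ⇒ {t1}
  [2] a ⇒ {t2}
  [3] a ⇒ no successor for Q

baa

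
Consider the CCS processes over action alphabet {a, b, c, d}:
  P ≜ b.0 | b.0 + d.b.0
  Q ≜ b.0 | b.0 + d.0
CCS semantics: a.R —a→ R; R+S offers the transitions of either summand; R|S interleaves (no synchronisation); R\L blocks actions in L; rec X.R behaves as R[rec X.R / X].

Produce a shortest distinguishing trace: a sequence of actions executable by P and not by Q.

db

P's transition system — 6 states:
  s0 = b.0 | b.0 + d.b.0 has moves -b-> s1, -b-> s2, -d-> s3
  s1 = 0 | b.0 has moves -b-> s4
  s2 = b.0 | 0 has moves -b-> s4
  s3 = b.0 has moves -b-> s5
  s4 = 0 | 0 has moves ·
  s5 = 0 has moves ·
Q's transition system — 5 states:
  t0 = b.0 | b.0 + d.0 has moves -b-> t1, -b-> t2, -d-> t3
  t1 = 0 | b.0 has moves -b-> t4
  t2 = b.0 | 0 has moves -b-> t4
  t3 = 0 has moves ·
  t4 = 0 | 0 has moves ·
Run σ = ⟨db⟩ on P: start {s0}
  step 1 (d): {s3}
  step 2 (b): {s5}
  P completes σ.
Run σ = ⟨db⟩ on Q: start {t0}
  step 1 (d): {t3}
  step 2 (b): no successor for Q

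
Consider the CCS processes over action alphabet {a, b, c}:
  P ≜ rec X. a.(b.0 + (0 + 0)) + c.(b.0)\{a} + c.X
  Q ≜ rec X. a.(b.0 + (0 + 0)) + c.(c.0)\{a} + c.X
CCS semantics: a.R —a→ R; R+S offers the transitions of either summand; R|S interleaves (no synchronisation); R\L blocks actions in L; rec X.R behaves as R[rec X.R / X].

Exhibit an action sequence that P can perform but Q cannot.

Reachable graph of P (5 states):
  m0 = rec X. a.(b.0 + (0 + 0)) + c.(b.0)\{a} + c.X ⊢ —a→ m1, —c→ m0, —c→ m2
  m1 = b.0 + (0 + 0) ⊢ —b→ m3
  m2 = (b.0)\{a} ⊢ —b→ m4
  m3 = 0 ⊢ stopped
  m4 = 0\{a} ⊢ stopped
Reachable graph of Q (5 states):
  n0 = rec X. a.(b.0 + (0 + 0)) + c.(c.0)\{a} + c.X ⊢ —a→ n1, —c→ n0, —c→ n2
  n1 = b.0 + (0 + 0) ⊢ —b→ n3
  n2 = (c.0)\{a} ⊢ —c→ n4
  n3 = 0 ⊢ stopped
  n4 = 0\{a} ⊢ stopped
Trace ⟨cb⟩ through P, begin at {m0}:
  [1] c ⇒ {m0, m2}
  [2] b ⇒ {m4}
  P completes σ.
Trace ⟨cb⟩ through Q, begin at {n0}:
  [1] c ⇒ {n0, n2}
  [2] b ⇒ ∅  — Q cannot continue

cb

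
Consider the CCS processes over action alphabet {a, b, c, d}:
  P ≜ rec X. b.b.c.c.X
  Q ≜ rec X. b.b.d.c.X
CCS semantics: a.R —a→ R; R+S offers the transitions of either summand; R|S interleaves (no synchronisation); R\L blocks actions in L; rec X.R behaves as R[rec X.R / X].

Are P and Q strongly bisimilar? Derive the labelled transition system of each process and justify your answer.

not bisimilar

LTS(P): 4 reachable states
  s0 = rec X. b.b.c.c.X has moves -b-> s1
  s1 = b.c.c.(rec X. b.b.c.c.X) has moves -b-> s2
  s2 = c.c.(rec X. b.b.c.c.X) has moves -c-> s3
  s3 = c.(rec X. b.b.c.c.X) has moves -c-> s0
LTS(Q): 4 reachable states
  t0 = rec X. b.b.d.c.X has moves -b-> t1
  t1 = b.d.c.(rec X. b.b.d.c.X) has moves -b-> t2
  t2 = d.c.(rec X. b.b.d.c.X) has moves -d-> t3
  t3 = c.(rec X. b.b.d.c.X) has moves -c-> t0
Coarsest stable partition (strong bisimilarity classes):
  B0 = {s0}
  B1 = {s1}
  B2 = {s2}
  B3 = {s3}
  B4 = {t0}
  B5 = {t1}
  B6 = {t2}
  B7 = {t3}
s0 ∈ B0, t0 ∈ B4 → different blocks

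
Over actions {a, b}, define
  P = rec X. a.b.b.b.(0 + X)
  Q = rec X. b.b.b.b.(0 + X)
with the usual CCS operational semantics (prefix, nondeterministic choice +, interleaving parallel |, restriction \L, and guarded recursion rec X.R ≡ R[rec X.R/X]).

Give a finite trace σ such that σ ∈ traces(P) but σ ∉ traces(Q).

LTS(P): 5 reachable states
  p0 = rec X. a.b.b.b.(0 + X) → =a=> p1
  p1 = b.b.b.(0 + (rec X. a.b.b.b.(0 + X))) → =b=> p2
  p2 = b.b.(0 + (rec X. a.b.b.b.(0 + X))) → =b=> p3
  p3 = b.(0 + (rec X. a.b.b.b.(0 + X))) → =b=> p4
  p4 = 0 + (rec X. a.b.b.b.(0 + X)) → =a=> p1
LTS(Q): 5 reachable states
  q0 = rec X. b.b.b.b.(0 + X) → =b=> q1
  q1 = b.b.b.(0 + (rec X. b.b.b.b.(0 + X))) → =b=> q2
  q2 = b.b.(0 + (rec X. b.b.b.b.(0 + X))) → =b=> q3
  q3 = b.(0 + (rec X. b.b.b.b.(0 + X))) → =b=> q4
  q4 = 0 + (rec X. b.b.b.b.(0 + X)) → =b=> q1
Executing a from P (initial set {p0}):
  after a @ step 1: {p1}
  ✓ P
Executing a from Q (initial set {q0}):
  after a @ step 1: ∅ (Q stuck)

a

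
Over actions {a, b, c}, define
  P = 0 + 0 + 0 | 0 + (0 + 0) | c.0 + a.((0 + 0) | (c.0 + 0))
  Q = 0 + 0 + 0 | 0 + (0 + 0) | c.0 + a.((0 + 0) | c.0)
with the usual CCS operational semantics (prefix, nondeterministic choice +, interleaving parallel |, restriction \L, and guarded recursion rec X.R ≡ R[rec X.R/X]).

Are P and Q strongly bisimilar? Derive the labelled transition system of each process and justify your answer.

YES

LTS(P): 3 reachable states
  p0 = 0 + 0 + 0 | 0 + (0 + 0) | c.0 + a.((0 + 0) | (c.0 + 0)) has moves ··a··> p1, ··c··> p2
  p1 = (0 + 0) | (c.0 + 0) has moves ··c··> p2
  p2 = (0 + 0) | 0 has moves ·
LTS(Q): 3 reachable states
  q0 = 0 + 0 + 0 | 0 + (0 + 0) | c.0 + a.((0 + 0) | c.0) has moves ··a··> q1, ··c··> q2
  q1 = (0 + 0) | c.0 has moves ··c··> q2
  q2 = (0 + 0) | 0 has moves ·
Partition-refinement fixed point:
  B0 = {p0, q0}
  B1 = {p2, q2}
  B2 = {p1, q1}
p0 ∈ B0, q0 ∈ B0 → same block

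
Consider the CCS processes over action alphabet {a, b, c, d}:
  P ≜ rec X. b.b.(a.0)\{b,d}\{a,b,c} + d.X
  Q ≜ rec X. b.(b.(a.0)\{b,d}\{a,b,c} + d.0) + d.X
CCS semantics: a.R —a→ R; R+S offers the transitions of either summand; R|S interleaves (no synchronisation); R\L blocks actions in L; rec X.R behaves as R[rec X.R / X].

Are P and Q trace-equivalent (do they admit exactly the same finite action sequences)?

traces(P) ≠ traces(Q) — witness ⟨bd⟩

Reachable graph of P (3 states):
  p0 = rec X. b.b.(a.0)\{b,d}\{a,b,c} + d.X has moves =b=> p1, =d=> p0
  p1 = b.(a.0)\{b,d}\{a,b,c} has moves =b=> p2
  p2 = (a.0)\{b,d}\{a,b,c} has moves ∅
Reachable graph of Q (4 states):
  q0 = rec X. b.(b.(a.0)\{b,d}\{a,b,c} + d.0) + d.X has moves =b=> q1, =d=> q0
  q1 = b.(a.0)\{b,d}\{a,b,c} + d.0 has moves =b=> q2, =d=> q3
  q2 = (a.0)\{b,d}\{a,b,c} has moves ∅
  q3 = 0 has moves ∅
Trace ⟨bd⟩ through Q, begin at {q0}:
  [1] b ⇒ {q1}
  [2] d ⇒ {q3}
  — Q admits the full trace.
Trace ⟨bd⟩ through P, begin at {p0}:
  [1] b ⇒ {p1}
  [2] d ⇒ ∅  — P cannot continue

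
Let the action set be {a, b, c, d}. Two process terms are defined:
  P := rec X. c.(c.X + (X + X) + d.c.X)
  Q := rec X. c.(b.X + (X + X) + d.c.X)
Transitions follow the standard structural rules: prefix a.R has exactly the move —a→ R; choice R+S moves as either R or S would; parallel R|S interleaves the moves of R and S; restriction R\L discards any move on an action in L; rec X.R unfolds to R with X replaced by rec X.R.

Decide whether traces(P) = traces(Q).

traces(P) ≠ traces(Q) — witness ⟨cb⟩

LTS(P): 3 reachable states
  u0 = rec X. c.(c.X + (X + X) + d.c.X) has moves -c-> u1
  u1 = c.(rec X. c.(c.X + (X + X) + d.c.X)) + ((rec X. c.(c.X + (X + X) + d.c.X)) + (rec X. c.(c.X + (X + X) + d.c.X))) + d.c.(rec X. c.(c.X + (X + X) + d.c.X)) has moves -c-> u0, -c-> u1, -d-> u2
  u2 = c.(rec X. c.(c.X + (X + X) + d.c.X)) has moves -c-> u0
LTS(Q): 3 reachable states
  v0 = rec X. c.(b.X + (X + X) + d.c.X) has moves -c-> v1
  v1 = b.(rec X. c.(b.X + (X + X) + d.c.X)) + ((rec X. c.(b.X + (X + X) + d.c.X)) + (rec X. c.(b.X + (X + X) + d.c.X))) + d.c.(rec X. c.(b.X + (X + X) + d.c.X)) has moves -b-> v0, -c-> v1, -d-> v2
  v2 = c.(rec X. c.(b.X + (X + X) + d.c.X)) has moves -c-> v0
Run σ = ⟨cb⟩ on Q: start {v0}
  after c @ step 1: {v1}
  after b @ step 2: {v0}
  — Q admits the full trace.
Run σ = ⟨cb⟩ on P: start {u0}
  after c @ step 1: {u1}
  after b @ step 2: no successor for P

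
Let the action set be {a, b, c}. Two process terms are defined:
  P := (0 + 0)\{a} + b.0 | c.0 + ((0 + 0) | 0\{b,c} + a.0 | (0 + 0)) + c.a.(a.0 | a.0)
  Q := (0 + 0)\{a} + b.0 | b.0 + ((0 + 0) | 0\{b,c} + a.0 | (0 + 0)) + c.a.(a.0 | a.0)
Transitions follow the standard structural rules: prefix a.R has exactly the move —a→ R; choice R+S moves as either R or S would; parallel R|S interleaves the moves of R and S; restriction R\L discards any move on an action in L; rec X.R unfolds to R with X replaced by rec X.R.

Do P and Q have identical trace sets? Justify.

Reachable graph of P (9 states):
  m0 = (0 + 0)\{a} + b.0 | c.0 + ((0 + 0) | 0\{b,c} + a.0 | (0 + 0)) + c.a.(a.0 | a.0) ⊢ --a--▸ m1, --b--▸ m2, --c--▸ m3, --c--▸ m4
  m1 = 0 | (0 + 0) ⊢ (no moves)
  m2 = 0 | c.0 ⊢ --c--▸ m5
  m3 = a.(a.0 | a.0) ⊢ --a--▸ m6
  m4 = b.0 | 0 ⊢ --b--▸ m5
  m5 = 0 | 0 ⊢ (no moves)
  m6 = a.0 | a.0 ⊢ --a--▸ m7, --a--▸ m8
  m7 = 0 | a.0 ⊢ --a--▸ m5
  m8 = a.0 | 0 ⊢ --a--▸ m5
Reachable graph of Q (9 states):
  n0 = (0 + 0)\{a} + b.0 | b.0 + ((0 + 0) | 0\{b,c} + a.0 | (0 + 0)) + c.a.(a.0 | a.0) ⊢ --a--▸ n1, --b--▸ n2, --b--▸ n3, --c--▸ n4
  n1 = 0 | (0 + 0) ⊢ (no moves)
  n2 = 0 | b.0 ⊢ --b--▸ n5
  n3 = b.0 | 0 ⊢ --b--▸ n5
  n4 = a.(a.0 | a.0) ⊢ --a--▸ n6
  n5 = 0 | 0 ⊢ (no moves)
  n6 = a.0 | a.0 ⊢ --a--▸ n7, --a--▸ n8
  n7 = 0 | a.0 ⊢ --a--▸ n5
  n8 = a.0 | 0 ⊢ --a--▸ n5
Executing bc from P (initial set {m0}):
  step 1 (b): {m2}
  step 2 (c): {m5}
  — P admits the full trace.
Executing bc from Q (initial set {n0}):
  step 1 (b): {n2, n3}
  step 2 (c): ∅  — Q cannot continue

NO — witness ⟨bc⟩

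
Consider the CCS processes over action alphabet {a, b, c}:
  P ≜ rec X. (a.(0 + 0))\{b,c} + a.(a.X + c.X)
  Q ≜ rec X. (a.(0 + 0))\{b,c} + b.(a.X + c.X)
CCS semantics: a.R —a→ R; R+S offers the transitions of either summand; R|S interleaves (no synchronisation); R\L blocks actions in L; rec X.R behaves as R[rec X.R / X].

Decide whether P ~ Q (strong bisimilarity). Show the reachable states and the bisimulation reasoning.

P's transition system — 3 states:
  p0 = rec X. (a.(0 + 0))\{b,c} + a.(a.X + c.X) | --a--▸ p1, --a--▸ p2
  p1 = (0 + 0)\{b,c} | ·
  p2 = a.(rec X. (a.(0 + 0))\{b,c} + a.(a.X + c.X)) + c.(rec X. (a.(0 + 0))\{b,c} + a.(a.X + c.X)) | --a--▸ p0, --c--▸ p0
Q's transition system — 3 states:
  q0 = rec X. (a.(0 + 0))\{b,c} + b.(a.X + c.X) | --a--▸ q1, --b--▸ q2
  q1 = (0 + 0)\{b,c} | ·
  q2 = a.(rec X. (a.(0 + 0))\{b,c} + b.(a.X + c.X)) + c.(rec X. (a.(0 + 0))\{b,c} + b.(a.X + c.X)) | --a--▸ q0, --c--▸ q0
Coarsest stable partition (strong bisimilarity classes):
  B0 = {p0}
  B1 = {p1, q1}
  B2 = {p2}
  B3 = {q0}
  B4 = {q2}
p0 ∈ B0, q0 ∈ B3 → different blocks

NO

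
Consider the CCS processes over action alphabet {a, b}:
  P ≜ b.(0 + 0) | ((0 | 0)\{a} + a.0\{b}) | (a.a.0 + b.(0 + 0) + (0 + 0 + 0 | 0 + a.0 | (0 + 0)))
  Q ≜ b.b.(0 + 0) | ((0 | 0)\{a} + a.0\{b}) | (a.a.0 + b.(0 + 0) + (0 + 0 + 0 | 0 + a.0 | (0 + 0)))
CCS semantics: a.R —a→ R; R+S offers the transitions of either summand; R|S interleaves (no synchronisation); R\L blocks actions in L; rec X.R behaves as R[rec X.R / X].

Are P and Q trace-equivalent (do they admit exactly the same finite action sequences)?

P's transition system — 20 states:
  p0 = b.(0 + 0) | ((0 | 0)\{a} + a.0\{b}) | (a.a.0 + b.(0 + 0) + (0 + 0 + 0 | 0 + a.0 | (0 + 0))) has moves ··a··> p1, ··a··> p2, ··a··> p3, ··b··> p4, ··b··> p5
  p1 = b.(0 + 0) | ((0 | 0)\{a} + a.0\{b}) | (0 | (0 + 0)) has moves ··a··> p6, ··b··> p7
  p2 = b.(0 + 0) | ((0 | 0)\{a} + a.0\{b}) | a.0 has moves ··a··> p8, ··a··> p9, ··b··> p10
  p3 = b.(0 + 0) | 0\{b} | (a.a.0 + b.(0 + 0) + (0 + 0 + 0 | 0 + a.0 | (0 + 0))) has moves ··a··> p6, ··a··> p9, ··b··> p11, ··b··> p12
  p4 = (0 + 0) | ((0 | 0)\{a} + a.0\{b}) | (a.a.0 + b.(0 + 0) + (0 + 0 + 0 | 0 + a.0 | (0 + 0))) has moves ··a··> p10, ··a··> p11, ··a··> p7, ··b··> p13
  p5 = b.(0 + 0) | ((0 | 0)\{a} + a.0\{b}) | (0 + 0) has moves ··a··> p12, ··b··> p13
  p6 = b.(0 + 0) | 0\{b} | (0 | (0 + 0)) has moves ··b··> p14
  p7 = (0 + 0) | ((0 | 0)\{a} + a.0\{b}) | (0 | (0 + 0)) has moves ··a··> p14
  p8 = b.(0 + 0) | ((0 | 0)\{a} + a.0\{b}) | 0 has moves ··a··> p15, ··b··> p16
  p9 = b.(0 + 0) | 0\{b} | a.0 has moves ··a··> p15, ··b··> p17
  p10 = (0 + 0) | ((0 | 0)\{a} + a.0\{b}) | a.0 has moves ··a··> p16, ··a··> p17
  p11 = (0 + 0) | 0\{b} | (a.a.0 + b.(0 + 0) + (0 + 0 + 0 | 0 + a.0 | (0 + 0))) has moves ··a··> p14, ··a··> p17, ··b··> p18
  p12 = b.(0 + 0) | 0\{b} | (0 + 0) has moves ··b··> p18
  p13 = (0 + 0) | ((0 | 0)\{a} + a.0\{b}) | (0 + 0) has moves ··a··> p18
  p14 = (0 + 0) | 0\{b} | (0 | (0 + 0)) has moves ·
  p15 = b.(0 + 0) | 0\{b} | 0 has moves ··b··> p19
  p16 = (0 + 0) | ((0 | 0)\{a} + a.0\{b}) | 0 has moves ··a··> p19
  p17 = (0 + 0) | 0\{b} | a.0 has moves ··a··> p19
  p18 = (0 + 0) | 0\{b} | (0 + 0) has moves ·
  p19 = (0 + 0) | 0\{b} | 0 has moves ·
Q's transition system — 30 states:
  q0 = b.b.(0 + 0) | ((0 | 0)\{a} + a.0\{b}) | (a.a.0 + b.(0 + 0) + (0 + 0 + 0 | 0 + a.0 | (0 + 0))) has moves ··a··> q1, ··a··> q2, ··a··> q3, ··b··> q4, ··b··> q5
  q1 = b.b.(0 + 0) | ((0 | 0)\{a} + a.0\{b}) | (0 | (0 + 0)) has moves ··a··> q6, ··b··> q7
  q2 = b.b.(0 + 0) | ((0 | 0)\{a} + a.0\{b}) | a.0 has moves ··a··> q8, ··a··> q9, ··b··> q10
  q3 = b.b.(0 + 0) | 0\{b} | (a.a.0 + b.(0 + 0) + (0 + 0 + 0 | 0 + a.0 | (0 + 0))) has moves ··a··> q6, ··a··> q9, ··b··> q11, ··b··> q12
  q4 = b.(0 + 0) | ((0 | 0)\{a} + a.0\{b}) | (a.a.0 + b.(0 + 0) + (0 + 0 + 0 | 0 + a.0 | (0 + 0))) has moves ··a··> q10, ··a··> q11, ··a··> q7, ··b··> q13, ··b··> q14
  q5 = b.b.(0 + 0) | ((0 | 0)\{a} + a.0\{b}) | (0 + 0) has moves ··a··> q12, ··b··> q14
  q6 = b.b.(0 + 0) | 0\{b} | (0 | (0 + 0)) has moves ··b··> q15
  q7 = b.(0 + 0) | ((0 | 0)\{a} + a.0\{b}) | (0 | (0 + 0)) has moves ··a··> q15, ··b··> q16
  q8 = b.b.(0 + 0) | ((0 | 0)\{a} + a.0\{b}) | 0 has moves ··a··> q17, ··b··> q18
  q9 = b.b.(0 + 0) | 0\{b} | a.0 has moves ··a··> q17, ··b··> q19
  q10 = b.(0 + 0) | ((0 | 0)\{a} + a.0\{b}) | a.0 has moves ··a··> q18, ··a··> q19, ··b··> q20
  q11 = b.(0 + 0) | 0\{b} | (a.a.0 + b.(0 + 0) + (0 + 0 + 0 | 0 + a.0 | (0 + 0))) has moves ··a··> q15, ··a··> q19, ··b··> q21, ··b··> q22
  q12 = b.b.(0 + 0) | 0\{b} | (0 + 0) has moves ··b··> q22
  q13 = (0 + 0) | ((0 | 0)\{a} + a.0\{b}) | (a.a.0 + b.(0 + 0) + (0 + 0 + 0 | 0 + a.0 | (0 + 0))) has moves ··a··> q16, ··a··> q20, ··a··> q21, ··b··> q23
  q14 = b.(0 + 0) | ((0 | 0)\{a} + a.0\{b}) | (0 + 0) has moves ··a··> q22, ··b··> q23
  q15 = b.(0 + 0) | 0\{b} | (0 | (0 + 0)) has moves ··b··> q24
  q16 = (0 + 0) | ((0 | 0)\{a} + a.0\{b}) | (0 | (0 + 0)) has moves ··a··> q24
  q17 = b.b.(0 + 0) | 0\{b} | 0 has moves ··b··> q25
  q18 = b.(0 + 0) | ((0 | 0)\{a} + a.0\{b}) | 0 has moves ··a··> q25, ··b··> q26
  q19 = b.(0 + 0) | 0\{b} | a.0 has moves ··a··> q25, ··b··> q27
  q20 = (0 + 0) | ((0 | 0)\{a} + a.0\{b}) | a.0 has moves ··a··> q26, ··a··> q27
  q21 = (0 + 0) | 0\{b} | (a.a.0 + b.(0 + 0) + (0 + 0 + 0 | 0 + a.0 | (0 + 0))) has moves ··a··> q24, ··a··> q27, ··b··> q28
  q22 = b.(0 + 0) | 0\{b} | (0 + 0) has moves ··b··> q28
  q23 = (0 + 0) | ((0 | 0)\{a} + a.0\{b}) | (0 + 0) has moves ··a··> q28
  q24 = (0 + 0) | 0\{b} | (0 | (0 + 0)) has moves ·
  q25 = b.(0 + 0) | 0\{b} | 0 has moves ··b··> q29
  q26 = (0 + 0) | ((0 | 0)\{a} + a.0\{b}) | 0 has moves ··a··> q29
  q27 = (0 + 0) | 0\{b} | a.0 has moves ··a··> q29
  q28 = (0 + 0) | 0\{b} | (0 + 0) has moves ·
  q29 = (0 + 0) | 0\{b} | 0 has moves ·
Executing bbb from Q (initial set {q0}):
  [1] b ⇒ {q4, q5}
  [2] b ⇒ {q13, q14}
  [3] b ⇒ {q23}
  — Q admits the full trace.
Executing bbb from P (initial set {p0}):
  [1] b ⇒ {p4, p5}
  [2] b ⇒ {p13}
  [3] b ⇒ ∅  — P cannot continue

NO — witness ⟨bbb⟩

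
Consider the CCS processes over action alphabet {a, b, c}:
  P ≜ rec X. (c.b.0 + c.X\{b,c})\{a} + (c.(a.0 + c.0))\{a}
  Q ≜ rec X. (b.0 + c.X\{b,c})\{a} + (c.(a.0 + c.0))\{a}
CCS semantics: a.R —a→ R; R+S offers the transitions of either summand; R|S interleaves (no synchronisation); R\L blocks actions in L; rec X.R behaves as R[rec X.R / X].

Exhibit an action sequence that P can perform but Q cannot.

cb

Reachable graph of P (5 states):
  u0 = rec X. (c.b.0 + c.X\{b,c})\{a} + (c.(a.0 + c.0))\{a} ⊢ —c→ u1, —c→ u2, —c→ u3
  u1 = (a.0 + c.0)\{a} ⊢ —c→ u4
  u2 = (b.0)\{a} ⊢ —b→ u4
  u3 = (rec X. (c.b.0 + c.X\{b,c})\{a} + (c.(a.0 + c.0))\{a})\{b,c}\{a} ⊢ deadlocked
  u4 = 0\{a} ⊢ deadlocked
Reachable graph of Q (4 states):
  v0 = rec X. (b.0 + c.X\{b,c})\{a} + (c.(a.0 + c.0))\{a} ⊢ —b→ v1, —c→ v2, —c→ v3
  v1 = 0\{a} ⊢ deadlocked
  v2 = (a.0 + c.0)\{a} ⊢ —c→ v1
  v3 = (rec X. (b.0 + c.X\{b,c})\{a} + (c.(a.0 + c.0))\{a})\{b,c}\{a} ⊢ deadlocked
Trace ⟨cb⟩ through P, begin at {u0}:
  after c @ step 1: {u1, u2, u3}
  after b @ step 2: {u4}
  P completes σ.
Trace ⟨cb⟩ through Q, begin at {v0}:
  after c @ step 1: {v2, v3}
  after b @ step 2: ∅ (Q stuck)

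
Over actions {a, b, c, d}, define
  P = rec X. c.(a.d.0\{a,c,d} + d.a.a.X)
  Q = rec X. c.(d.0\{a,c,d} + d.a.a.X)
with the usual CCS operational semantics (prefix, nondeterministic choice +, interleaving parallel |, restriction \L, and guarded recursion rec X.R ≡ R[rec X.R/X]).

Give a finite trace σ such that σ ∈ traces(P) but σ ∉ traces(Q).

LTS(P): 6 reachable states
  p0 = rec X. c.(a.d.0\{a,c,d} + d.a.a.X) :: --c--▸ p1
  p1 = a.d.0\{a,c,d} + d.a.a.(rec X. c.(a.d.0\{a,c,d} + d.a.a.X)) :: --a--▸ p2, --d--▸ p3
  p2 = d.0\{a,c,d} :: --d--▸ p4
  p3 = a.a.(rec X. c.(a.d.0\{a,c,d} + d.a.a.X)) :: --a--▸ p5
  p4 = 0\{a,c,d} :: ∅
  p5 = a.(rec X. c.(a.d.0\{a,c,d} + d.a.a.X)) :: --a--▸ p0
LTS(Q): 5 reachable states
  q0 = rec X. c.(d.0\{a,c,d} + d.a.a.X) :: --c--▸ q1
  q1 = d.0\{a,c,d} + d.a.a.(rec X. c.(d.0\{a,c,d} + d.a.a.X)) :: --d--▸ q2, --d--▸ q3
  q2 = 0\{a,c,d} :: ∅
  q3 = a.a.(rec X. c.(d.0\{a,c,d} + d.a.a.X)) :: --a--▸ q4
  q4 = a.(rec X. c.(d.0\{a,c,d} + d.a.a.X)) :: --a--▸ q0
Executing ca from P (initial set {p0}):
  step 1 (c): {p1}
  step 2 (a): {p2}
  — P admits the full trace.
Executing ca from Q (initial set {q0}):
  step 1 (c): {q1}
  step 2 (a): ∅  — Q cannot continue

ca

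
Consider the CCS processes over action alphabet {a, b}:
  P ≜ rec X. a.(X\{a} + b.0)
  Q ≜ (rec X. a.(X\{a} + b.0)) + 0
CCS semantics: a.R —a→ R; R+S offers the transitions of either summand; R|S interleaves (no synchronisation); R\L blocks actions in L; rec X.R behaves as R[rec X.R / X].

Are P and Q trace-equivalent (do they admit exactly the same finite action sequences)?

P's transition system — 3 states:
  s0 = rec X. a.(X\{a} + b.0) has moves ··a··> s1
  s1 = (rec X. a.(X\{a} + b.0))\{a} + b.0 has moves ··b··> s2
  s2 = 0 has moves stopped
Q's transition system — 3 states:
  t0 = (rec X. a.(X\{a} + b.0)) + 0 has moves ··a··> t1
  t1 = (rec X. a.(X\{a} + b.0))\{a} + b.0 has moves ··b··> t2
  t2 = 0 has moves stopped
Coarsest stable partition (strong bisimilarity classes):
  B0 = {s0, t0}
  B1 = {s1, t1}
  B2 = {s2, t2}
s0 ∈ B0, t0 ∈ B0 → same block
Bisimilar ⇒ trace-equivalent.

traces(P) = traces(Q)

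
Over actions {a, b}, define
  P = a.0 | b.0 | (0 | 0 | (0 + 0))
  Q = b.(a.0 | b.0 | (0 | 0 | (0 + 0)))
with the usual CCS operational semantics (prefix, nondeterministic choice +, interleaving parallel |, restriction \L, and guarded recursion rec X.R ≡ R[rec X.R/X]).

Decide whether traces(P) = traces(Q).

traces(P) ≠ traces(Q) — witness ⟨a⟩

LTS(P): 4 reachable states
  u0 = a.0 | b.0 | (0 | 0 | (0 + 0)) → ··a··> u1, ··b··> u2
  u1 = 0 | b.0 | (0 | 0 | (0 + 0)) → ··b··> u3
  u2 = a.0 | 0 | (0 | 0 | (0 + 0)) → ··a··> u3
  u3 = 0 | 0 | (0 | 0 | (0 + 0)) → (no moves)
LTS(Q): 5 reachable states
  v0 = b.(a.0 | b.0 | (0 | 0 | (0 + 0))) → ··b··> v1
  v1 = a.0 | b.0 | (0 | 0 | (0 + 0)) → ··a··> v2, ··b··> v3
  v2 = 0 | b.0 | (0 | 0 | (0 + 0)) → ··b··> v4
  v3 = a.0 | 0 | (0 | 0 | (0 + 0)) → ··a··> v4
  v4 = 0 | 0 | (0 | 0 | (0 + 0)) → (no moves)
Executing a from P (initial set {u0}):
  [1] a ⇒ {u1}
  — P admits the full trace.
Executing a from Q (initial set {v0}):
  [1] a ⇒ ∅ (Q stuck)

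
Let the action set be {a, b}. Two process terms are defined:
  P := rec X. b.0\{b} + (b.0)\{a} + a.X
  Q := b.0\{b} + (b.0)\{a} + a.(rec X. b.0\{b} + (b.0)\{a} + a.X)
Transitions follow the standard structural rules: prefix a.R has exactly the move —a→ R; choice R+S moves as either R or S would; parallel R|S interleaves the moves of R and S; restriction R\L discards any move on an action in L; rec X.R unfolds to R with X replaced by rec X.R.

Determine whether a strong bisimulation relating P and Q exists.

YES

P's transition system — 3 states:
  m0 = rec X. b.0\{b} + (b.0)\{a} + a.X ⊢ --a--▸ m0, --b--▸ m1, --b--▸ m2
  m1 = 0\{a} ⊢ ·
  m2 = 0\{b} ⊢ ·
Q's transition system — 4 states:
  n0 = b.0\{b} + (b.0)\{a} + a.(rec X. b.0\{b} + (b.0)\{a} + a.X) ⊢ --a--▸ n1, --b--▸ n2, --b--▸ n3
  n1 = rec X. b.0\{b} + (b.0)\{a} + a.X ⊢ --a--▸ n1, --b--▸ n2, --b--▸ n3
  n2 = 0\{a} ⊢ ·
  n3 = 0\{b} ⊢ ·
Coarsest stable partition (strong bisimilarity classes):
  B0 = {m0, n0, n1}
  B1 = {m1, m2, n2, n3}
m0 ∈ B0, n0 ∈ B0 → same block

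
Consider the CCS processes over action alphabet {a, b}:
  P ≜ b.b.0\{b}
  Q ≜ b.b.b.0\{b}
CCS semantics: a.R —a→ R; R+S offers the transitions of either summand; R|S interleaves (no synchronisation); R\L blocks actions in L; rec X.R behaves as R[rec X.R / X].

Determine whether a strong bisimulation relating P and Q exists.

P's transition system — 3 states:
  s0 = b.b.0\{b} ⊢ --b--▸ s1
  s1 = b.0\{b} ⊢ --b--▸ s2
  s2 = 0\{b} ⊢ (no moves)
Q's transition system — 4 states:
  t0 = b.b.b.0\{b} ⊢ --b--▸ t1
  t1 = b.b.0\{b} ⊢ --b--▸ t2
  t2 = b.0\{b} ⊢ --b--▸ t3
  t3 = 0\{b} ⊢ (no moves)
Coarsest stable partition (strong bisimilarity classes):
  B0 = {s0, t1}
  B1 = {s1, t2}
  B2 = {s2, t3}
  B3 = {t0}
s0 ∈ B0, t0 ∈ B3 → different blocks

NO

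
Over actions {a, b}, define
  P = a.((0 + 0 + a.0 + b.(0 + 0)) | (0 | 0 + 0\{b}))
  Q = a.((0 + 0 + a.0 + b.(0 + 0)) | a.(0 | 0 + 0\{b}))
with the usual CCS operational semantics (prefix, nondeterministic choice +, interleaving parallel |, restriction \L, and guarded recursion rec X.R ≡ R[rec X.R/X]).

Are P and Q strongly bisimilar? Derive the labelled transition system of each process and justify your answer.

P's transition system — 4 states:
  m0 = a.((0 + 0 + a.0 + b.(0 + 0)) | (0 | 0 + 0\{b})) has moves -a-> m1
  m1 = (0 + 0 + a.0 + b.(0 + 0)) | (0 | 0 + 0\{b}) has moves -a-> m2, -b-> m3
  m2 = 0 | (0 | 0 + 0\{b}) has moves ·
  m3 = (0 + 0) | (0 | 0 + 0\{b}) has moves ·
Q's transition system — 7 states:
  n0 = a.((0 + 0 + a.0 + b.(0 + 0)) | a.(0 | 0 + 0\{b})) has moves -a-> n1
  n1 = (0 + 0 + a.0 + b.(0 + 0)) | a.(0 | 0 + 0\{b}) has moves -a-> n2, -a-> n3, -b-> n4
  n2 = (0 + 0 + a.0 + b.(0 + 0)) | (0 | 0 + 0\{b}) has moves -a-> n5, -b-> n6
  n3 = 0 | a.(0 | 0 + 0\{b}) has moves -a-> n5
  n4 = (0 + 0) | a.(0 | 0 + 0\{b}) has moves -a-> n6
  n5 = 0 | (0 | 0 + 0\{b}) has moves ·
  n6 = (0 + 0) | (0 | 0 + 0\{b}) has moves ·
Coarsest stable partition (strong bisimilarity classes):
  B0 = {m0}
  B1 = {m1, n2}
  B2 = {m2, m3, n5, n6}
  B3 = {n0}
  B4 = {n1}
  B5 = {n3, n4}
m0 ∈ B0, n0 ∈ B3 → different blocks

NO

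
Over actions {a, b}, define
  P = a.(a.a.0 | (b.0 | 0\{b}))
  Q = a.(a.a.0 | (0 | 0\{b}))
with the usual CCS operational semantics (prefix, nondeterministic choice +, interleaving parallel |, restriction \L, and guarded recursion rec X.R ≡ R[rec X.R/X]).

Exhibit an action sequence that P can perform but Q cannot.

ab

Reachable graph of P (7 states):
  m0 = a.(a.a.0 | (b.0 | 0\{b})) :: —a→ m1
  m1 = a.a.0 | (b.0 | 0\{b}) :: —a→ m2, —b→ m3
  m2 = a.0 | (b.0 | 0\{b}) :: —a→ m4, —b→ m5
  m3 = a.a.0 | (0 | 0\{b}) :: —a→ m5
  m4 = 0 | (b.0 | 0\{b}) :: —b→ m6
  m5 = a.0 | (0 | 0\{b}) :: —a→ m6
  m6 = 0 | (0 | 0\{b}) :: stopped
Reachable graph of Q (4 states):
  n0 = a.(a.a.0 | (0 | 0\{b})) :: —a→ n1
  n1 = a.a.0 | (0 | 0\{b}) :: —a→ n2
  n2 = a.0 | (0 | 0\{b}) :: —a→ n3
  n3 = 0 | (0 | 0\{b}) :: stopped
Run σ = ⟨ab⟩ on P: start {m0}
  after a @ step 1: {m1}
  after b @ step 2: {m3}
  ✓ P
Run σ = ⟨ab⟩ on Q: start {n0}
  after a @ step 1: {n1}
  after b @ step 2: ∅ (Q stuck)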